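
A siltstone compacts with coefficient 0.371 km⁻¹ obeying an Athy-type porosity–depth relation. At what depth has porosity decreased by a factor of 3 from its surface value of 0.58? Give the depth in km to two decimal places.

2.96 km

phi/phi₀ = 1/3 ⇒ exp(−k·z) = 1/3 ⇒ z = ln(3) / k
z = 1.0986 / 0.371 = 2.961 km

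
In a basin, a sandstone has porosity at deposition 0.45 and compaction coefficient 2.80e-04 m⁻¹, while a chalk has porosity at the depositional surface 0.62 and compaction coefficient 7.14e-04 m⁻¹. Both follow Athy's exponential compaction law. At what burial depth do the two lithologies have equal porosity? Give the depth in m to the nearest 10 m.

Working in km (1 km = 1000 m; β in km⁻¹ = β in m⁻¹ × 1000):
Set phi₀ₐ e^(−βₐz) = phi₀ᵦ e^(−βᵦz) ⇒ ln(phi₀ₐ/phi₀ᵦ) = (βₐ − βᵦ)·z
z = ln(0.45/0.62) / (0.28 − 0.714) = -0.3205 / -0.434 = 0.738 km

740 m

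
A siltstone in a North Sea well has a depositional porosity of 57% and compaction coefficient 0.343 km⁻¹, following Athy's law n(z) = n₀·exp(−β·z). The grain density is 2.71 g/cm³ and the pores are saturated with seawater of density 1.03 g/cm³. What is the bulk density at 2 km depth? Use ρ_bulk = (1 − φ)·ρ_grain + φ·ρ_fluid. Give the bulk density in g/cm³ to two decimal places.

Porosity at depth: n = 0.57·exp(−0.343×2) = 0.57×0.5036 = 0.2870
Bulk density: ρ_b = (1−n)ρ_g + n·ρ_f = 0.7130×2.71 + 0.2870×1.03
       = 1.932 + 0.296 = 2.228 g/cm³

2.23 g/cm³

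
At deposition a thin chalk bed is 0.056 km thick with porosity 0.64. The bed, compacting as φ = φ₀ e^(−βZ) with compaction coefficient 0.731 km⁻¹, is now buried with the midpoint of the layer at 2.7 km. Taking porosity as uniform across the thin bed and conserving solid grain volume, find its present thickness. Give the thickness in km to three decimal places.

Porosity at 2.7 km: φ = 0.64·exp(−0.731×2.7) = 0.0889
Solid-volume conservation: h(1−φ) = h₀(1−φ₀) ⇒ h = h₀·(1−φ₀)/(1−φ)
h = 0.056 × (1 − 0.64)/(1 − 0.0889) = 0.056 × 0.3951 = 0.0221 km

0.022 km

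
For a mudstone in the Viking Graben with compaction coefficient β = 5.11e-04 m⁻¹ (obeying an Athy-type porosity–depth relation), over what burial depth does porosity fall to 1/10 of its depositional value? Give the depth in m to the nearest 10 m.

4510 m

Working in km (1 km = 1000 m; β in km⁻¹ = β in m⁻¹ × 1000):
n/n₀ = 1/10 ⇒ exp(−β·Z) = 1/10 ⇒ Z = ln(10) / β
Z = 2.3026 / 0.511 = 4.506 km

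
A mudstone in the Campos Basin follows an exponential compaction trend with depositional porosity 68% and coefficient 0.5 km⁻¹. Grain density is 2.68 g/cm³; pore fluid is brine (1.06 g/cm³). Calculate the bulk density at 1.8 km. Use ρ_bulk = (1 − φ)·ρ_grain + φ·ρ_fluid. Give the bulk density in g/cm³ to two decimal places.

2.23 g/cm³

Porosity at depth: n = 0.68·exp(−0.5×1.8) = 0.68×0.4066 = 0.2765
Bulk density: ρ_b = (1−n)ρ_g + n·ρ_f = 0.7235×2.68 + 0.2765×1.06
       = 1.939 + 0.293 = 2.232 g/cm³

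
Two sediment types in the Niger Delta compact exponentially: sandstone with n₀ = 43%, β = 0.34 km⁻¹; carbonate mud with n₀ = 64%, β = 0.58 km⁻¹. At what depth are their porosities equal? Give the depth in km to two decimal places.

Set n₀ₐ e^(−βₐz) = n₀ᵦ e^(−βᵦz) ⇒ ln(n₀ₐ/n₀ᵦ) = (βₐ − βᵦ)·z
z = ln(0.43/0.64) / (0.34 − 0.58) = -0.3977 / -0.24 = 1.657 km

1.66 km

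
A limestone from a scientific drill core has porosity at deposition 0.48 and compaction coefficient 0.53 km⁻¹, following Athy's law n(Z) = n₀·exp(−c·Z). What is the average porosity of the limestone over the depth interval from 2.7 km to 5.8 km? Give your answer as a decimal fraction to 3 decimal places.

0.056

⟨n⟩ = (1/(Z₂−Z₁)) ∫ n₀ e^(−cZ) dZ = n₀·(e^(−c·Z₁) − e^(−c·Z₂)) / (c·(Z₂−Z₁))
e^(−0.53×2.7) = 0.2391; e^(−0.53×5.8) = 0.0462
⟨n⟩ = 0.48 × (0.2391 − 0.0462) / (0.53 × 3.1) = 0.48 × 0.1174 = 0.0563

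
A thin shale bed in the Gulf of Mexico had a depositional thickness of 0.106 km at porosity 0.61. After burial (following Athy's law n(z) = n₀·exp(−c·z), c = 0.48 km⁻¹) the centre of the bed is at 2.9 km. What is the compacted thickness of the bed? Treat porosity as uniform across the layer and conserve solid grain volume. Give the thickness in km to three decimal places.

Porosity at 2.9 km: n = 0.61·exp(−0.48×2.9) = 0.1516
Solid-volume conservation: h(1−n) = h₀(1−n₀) ⇒ h = h₀·(1−n₀)/(1−n)
h = 0.106 × (1 − 0.61)/(1 − 0.1516) = 0.106 × 0.4597 = 0.0487 km

0.049 km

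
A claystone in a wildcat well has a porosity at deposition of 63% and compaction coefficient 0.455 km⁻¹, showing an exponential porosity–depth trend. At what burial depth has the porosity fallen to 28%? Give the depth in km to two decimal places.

1.78 km

Invert Athy's law: z = ln(n₀/n) / k
z = ln(0.63/0.28) / 0.455 = ln(2.25) / 0.455 = 0.8109 / 0.455 = 1.782 km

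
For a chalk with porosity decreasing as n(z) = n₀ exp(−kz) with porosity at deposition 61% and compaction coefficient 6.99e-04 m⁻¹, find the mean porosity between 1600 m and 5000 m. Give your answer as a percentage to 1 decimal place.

Working in km (1 km = 1000 m; k in km⁻¹ = k in m⁻¹ × 1000):
⟨n⟩ = (1/(z₂−z₁)) ∫ n₀ e^(−kz) dz = n₀·(e^(−k·z₁) − e^(−k·z₂)) / (k·(z₂−z₁))
e^(−0.699×1.6) = 0.3268; e^(−0.699×5) = 0.0303
⟨n⟩ = 0.61 × (0.3268 − 0.0303) / (0.699 × 3.4) = 0.61 × 0.1247 = 0.0761

7.6%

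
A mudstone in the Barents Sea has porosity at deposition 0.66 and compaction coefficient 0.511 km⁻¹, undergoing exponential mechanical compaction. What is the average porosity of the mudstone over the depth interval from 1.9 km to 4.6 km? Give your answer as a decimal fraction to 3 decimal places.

0.136

⟨φ⟩ = (1/(d₂−d₁)) ∫ φ₀ e^(−βd) dd = φ₀·(e^(−β·d₁) − e^(−β·d₂)) / (β·(d₂−d₁))
e^(−0.511×1.9) = 0.3787; e^(−0.511×4.6) = 0.0953
⟨φ⟩ = 0.66 × (0.3787 − 0.0953) / (0.511 × 2.7) = 0.66 × 0.2054 = 0.1356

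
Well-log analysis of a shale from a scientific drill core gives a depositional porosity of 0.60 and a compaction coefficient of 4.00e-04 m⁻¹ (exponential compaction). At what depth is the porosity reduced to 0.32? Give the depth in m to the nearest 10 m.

1570 m

Working in km (1 km = 1000 m; c in km⁻¹ = c in m⁻¹ × 1000):
Invert Athy's law: z = ln(phi₀/phi) / c
z = ln(0.6/0.32) / 0.4 = ln(1.875) / 0.4 = 0.6286 / 0.4 = 1.572 km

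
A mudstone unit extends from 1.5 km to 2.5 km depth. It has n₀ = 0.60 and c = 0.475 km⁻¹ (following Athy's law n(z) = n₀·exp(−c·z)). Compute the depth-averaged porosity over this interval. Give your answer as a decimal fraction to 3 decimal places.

0.234

⟨n⟩ = (1/(z₂−z₁)) ∫ n₀ e^(−cz) dz = n₀·(e^(−c·z₁) − e^(−c·z₂)) / (c·(z₂−z₁))
e^(−0.475×1.5) = 0.4904; e^(−0.475×2.5) = 0.3050
⟨n⟩ = 0.6 × (0.4904 − 0.3050) / (0.475 × 1) = 0.6 × 0.3904 = 0.2342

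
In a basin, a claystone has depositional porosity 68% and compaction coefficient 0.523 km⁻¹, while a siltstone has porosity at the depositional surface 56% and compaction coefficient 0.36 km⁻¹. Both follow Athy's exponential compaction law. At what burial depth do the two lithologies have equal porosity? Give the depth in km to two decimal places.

1.19 km

Set φ₀ₐ e^(−cₐd) = φ₀ᵦ e^(−cᵦd) ⇒ ln(φ₀ₐ/φ₀ᵦ) = (cₐ − cᵦ)·d
d = ln(0.68/0.56) / (0.523 − 0.36) = 0.1942 / 0.163 = 1.191 km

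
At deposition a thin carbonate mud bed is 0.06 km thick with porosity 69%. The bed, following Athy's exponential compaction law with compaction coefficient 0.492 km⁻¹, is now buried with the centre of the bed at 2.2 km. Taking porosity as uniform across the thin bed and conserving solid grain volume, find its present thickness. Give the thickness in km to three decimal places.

0.024 km

Porosity at 2.2 km: n = 0.69·exp(−0.492×2.2) = 0.2338
Solid-volume conservation: h(1−n) = h₀(1−n₀) ⇒ h = h₀·(1−n₀)/(1−n)
h = 0.06 × (1 − 0.69)/(1 − 0.2338) = 0.06 × 0.4046 = 0.0243 km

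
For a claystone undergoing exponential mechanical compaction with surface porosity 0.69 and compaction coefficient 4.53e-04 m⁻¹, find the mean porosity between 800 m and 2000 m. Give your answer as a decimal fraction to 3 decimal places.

Working in km (1 km = 1000 m; c in km⁻¹ = c in m⁻¹ × 1000):
⟨φ⟩ = (1/(Z₂−Z₁)) ∫ φ₀ e^(−cZ) dZ = φ₀·(e^(−c·Z₁) − e^(−c·Z₂)) / (c·(Z₂−Z₁))
e^(−0.453×0.8) = 0.6960; e^(−0.453×2) = 0.4041
⟨φ⟩ = 0.69 × (0.6960 − 0.4041) / (0.453 × 1.2) = 0.69 × 0.5369 = 0.3705

0.370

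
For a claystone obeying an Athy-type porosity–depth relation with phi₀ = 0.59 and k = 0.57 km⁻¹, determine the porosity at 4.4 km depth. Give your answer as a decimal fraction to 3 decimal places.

0.048

phi = phi₀·exp(−k·Z) = 0.59 × exp(−0.57 × 4.4) = 0.59 × exp(−2.508)
  = 0.59 × 0.0814 = 0.0480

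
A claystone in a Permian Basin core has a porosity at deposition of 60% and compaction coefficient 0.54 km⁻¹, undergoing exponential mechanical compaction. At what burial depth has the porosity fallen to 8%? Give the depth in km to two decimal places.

3.73 km

Invert Athy's law: Z = ln(phi₀/phi) / β
Z = ln(0.6/0.08) / 0.54 = ln(7.5) / 0.54 = 2.0149 / 0.54 = 3.731 km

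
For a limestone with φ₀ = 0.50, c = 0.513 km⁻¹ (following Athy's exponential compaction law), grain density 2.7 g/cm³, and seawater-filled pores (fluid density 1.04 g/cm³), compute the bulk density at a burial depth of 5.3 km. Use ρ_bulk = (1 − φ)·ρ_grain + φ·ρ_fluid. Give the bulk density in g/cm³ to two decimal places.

2.65 g/cm³

Porosity at depth: φ = 0.5·exp(−0.513×5.3) = 0.5×0.0659 = 0.0330
Bulk density: ρ_b = (1−φ)ρ_g + φ·ρ_f = 0.9670×2.7 + 0.0330×1.04
       = 2.611 + 0.034 = 2.645 g/cm³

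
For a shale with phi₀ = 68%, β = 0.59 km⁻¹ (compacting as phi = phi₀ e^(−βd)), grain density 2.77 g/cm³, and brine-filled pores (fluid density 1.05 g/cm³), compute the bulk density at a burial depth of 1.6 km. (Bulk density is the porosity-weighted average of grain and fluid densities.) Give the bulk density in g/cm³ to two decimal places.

Porosity at depth: phi = 0.68·exp(−0.59×1.6) = 0.68×0.3891 = 0.2646
Bulk density: ρ_b = (1−phi)ρ_g + phi·ρ_f = 0.7354×2.77 + 0.2646×1.05
       = 2.037 + 0.278 = 2.315 g/cm³

2.31 g/cm³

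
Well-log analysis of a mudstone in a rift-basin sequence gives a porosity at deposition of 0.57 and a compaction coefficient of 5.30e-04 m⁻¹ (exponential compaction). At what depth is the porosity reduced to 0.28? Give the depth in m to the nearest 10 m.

1340 m

Working in km (1 km = 1000 m; k in km⁻¹ = k in m⁻¹ × 1000):
Invert Athy's law: d = ln(φ₀/φ) / k
d = ln(0.57/0.28) / 0.53 = ln(2.036) / 0.53 = 0.7108 / 0.53 = 1.341 km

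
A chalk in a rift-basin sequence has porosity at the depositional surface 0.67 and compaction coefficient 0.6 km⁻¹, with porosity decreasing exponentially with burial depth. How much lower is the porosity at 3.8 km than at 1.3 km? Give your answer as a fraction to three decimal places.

n(1.3) = 0.67·e^(−0.6×1.3) = 0.3071
n(3.8) = 0.67·e^(−0.6×3.8) = 0.0685
Δn = 0.3071 − 0.0685 = 0.2386

0.239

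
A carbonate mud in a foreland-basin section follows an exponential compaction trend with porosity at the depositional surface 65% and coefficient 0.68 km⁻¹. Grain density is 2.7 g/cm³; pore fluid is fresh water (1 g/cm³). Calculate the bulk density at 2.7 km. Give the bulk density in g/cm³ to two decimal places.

Porosity at depth: phi = 0.65·exp(−0.68×2.7) = 0.65×0.1595 = 0.1036
Bulk density: ρ_b = (1−phi)ρ_g + phi·ρ_f = 0.8964×2.7 + 0.1036×1
       = 2.420 + 0.104 = 2.524 g/cm³

2.52 g/cm³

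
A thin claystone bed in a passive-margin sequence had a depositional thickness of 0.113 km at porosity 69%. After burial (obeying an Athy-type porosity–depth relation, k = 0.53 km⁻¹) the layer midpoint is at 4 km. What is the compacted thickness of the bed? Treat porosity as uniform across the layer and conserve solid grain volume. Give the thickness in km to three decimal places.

0.038 km

Porosity at 4 km: φ = 0.69·exp(−0.53×4) = 0.0828
Solid-volume conservation: h(1−φ) = h₀(1−φ₀) ⇒ h = h₀·(1−φ₀)/(1−φ)
h = 0.113 × (1 − 0.69)/(1 − 0.0828) = 0.113 × 0.3380 = 0.0382 km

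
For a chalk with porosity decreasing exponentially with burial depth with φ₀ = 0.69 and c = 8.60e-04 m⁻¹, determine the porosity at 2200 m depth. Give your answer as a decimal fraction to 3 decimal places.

0.104

Working in km (1 km = 1000 m; c in km⁻¹ = c in m⁻¹ × 1000):
φ = φ₀·exp(−c·z) = 0.69 × exp(−0.86 × 2.2) = 0.69 × exp(−1.892)
  = 0.69 × 0.1508 = 0.1040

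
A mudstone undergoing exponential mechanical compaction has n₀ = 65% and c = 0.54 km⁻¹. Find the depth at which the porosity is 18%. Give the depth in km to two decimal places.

Invert Athy's law: z = ln(n₀/n) / c
z = ln(0.65/0.18) / 0.54 = ln(3.611) / 0.54 = 1.2840 / 0.54 = 2.378 km

2.38 km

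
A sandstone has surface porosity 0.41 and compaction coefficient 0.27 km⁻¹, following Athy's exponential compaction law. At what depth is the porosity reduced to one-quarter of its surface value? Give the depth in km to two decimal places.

5.13 km

n/n₀ = 1/4 ⇒ exp(−k·Z) = 1/4 ⇒ Z = ln(4) / k
Z = 1.3863 / 0.27 = 5.134 km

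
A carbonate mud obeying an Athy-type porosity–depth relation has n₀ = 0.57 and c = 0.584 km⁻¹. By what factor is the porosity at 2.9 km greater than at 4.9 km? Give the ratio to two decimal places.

3.22

n(Z₁)/n(Z₂) = e^(−c·Z₁)/e^(−c·Z₂) = e^{c(Z₂−Z₁)}
= exp(0.584 × 2) = exp(1.168) = 3.2156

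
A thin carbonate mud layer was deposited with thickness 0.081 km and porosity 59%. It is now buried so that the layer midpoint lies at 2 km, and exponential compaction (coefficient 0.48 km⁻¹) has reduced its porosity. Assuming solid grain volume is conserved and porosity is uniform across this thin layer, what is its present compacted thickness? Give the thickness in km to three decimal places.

Porosity at 2 km: φ = 0.59·exp(−0.48×2) = 0.2259
Solid-volume conservation: h(1−φ) = h₀(1−φ₀) ⇒ h = h₀·(1−φ₀)/(1−φ)
h = 0.081 × (1 − 0.59)/(1 − 0.2259) = 0.081 × 0.5297 = 0.0429 km

0.043 km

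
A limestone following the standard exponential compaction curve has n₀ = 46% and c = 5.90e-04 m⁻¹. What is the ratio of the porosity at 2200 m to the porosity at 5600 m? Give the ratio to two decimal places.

7.43

Working in km (1 km = 1000 m; c in km⁻¹ = c in m⁻¹ × 1000):
n(d₁)/n(d₂) = e^(−c·d₁)/e^(−c·d₂) = e^{c(d₂−d₁)}
= exp(0.59 × 3.4) = exp(2.006) = 7.4335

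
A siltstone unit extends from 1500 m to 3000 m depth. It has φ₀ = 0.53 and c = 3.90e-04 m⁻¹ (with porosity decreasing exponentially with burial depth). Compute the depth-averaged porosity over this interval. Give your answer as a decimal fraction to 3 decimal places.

Working in km (1 km = 1000 m; c in km⁻¹ = c in m⁻¹ × 1000):
⟨φ⟩ = (1/(Z₂−Z₁)) ∫ φ₀ e^(−cZ) dZ = φ₀·(e^(−c·Z₁) − e^(−c·Z₂)) / (c·(Z₂−Z₁))
e^(−0.39×1.5) = 0.5571; e^(−0.39×3) = 0.3104
⟨φ⟩ = 0.53 × (0.5571 − 0.3104) / (0.39 × 1.5) = 0.53 × 0.4218 = 0.2235

0.224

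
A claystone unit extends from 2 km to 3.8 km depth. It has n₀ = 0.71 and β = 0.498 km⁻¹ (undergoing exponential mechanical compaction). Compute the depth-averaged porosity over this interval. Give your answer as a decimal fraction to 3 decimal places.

0.173

⟨n⟩ = (1/(Z₂−Z₁)) ∫ n₀ e^(−βZ) dZ = n₀·(e^(−β·Z₁) − e^(−β·Z₂)) / (β·(Z₂−Z₁))
e^(−0.498×2) = 0.3694; e^(−0.498×3.8) = 0.1507
⟨n⟩ = 0.71 × (0.3694 − 0.1507) / (0.498 × 1.8) = 0.71 × 0.2439 = 0.1732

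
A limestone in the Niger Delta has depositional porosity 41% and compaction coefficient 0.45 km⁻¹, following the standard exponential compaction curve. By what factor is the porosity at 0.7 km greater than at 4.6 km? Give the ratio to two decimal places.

5.78

phi(z₁)/phi(z₂) = e^(−k·z₁)/e^(−k·z₂) = e^{k(z₂−z₁)}
= exp(0.45 × 3.9) = exp(1.755) = 5.7834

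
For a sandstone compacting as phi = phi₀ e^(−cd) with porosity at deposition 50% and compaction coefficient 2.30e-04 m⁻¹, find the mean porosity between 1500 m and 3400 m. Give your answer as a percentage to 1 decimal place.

Working in km (1 km = 1000 m; c in km⁻¹ = c in m⁻¹ × 1000):
⟨phi⟩ = (1/(d₂−d₁)) ∫ phi₀ e^(−cd) dd = phi₀·(e^(−c·d₁) − e^(−c·d₂)) / (c·(d₂−d₁))
e^(−0.23×1.5) = 0.7082; e^(−0.23×3.4) = 0.4575
⟨phi⟩ = 0.5 × (0.7082 − 0.4575) / (0.23 × 1.9) = 0.5 × 0.5738 = 0.2869

28.7%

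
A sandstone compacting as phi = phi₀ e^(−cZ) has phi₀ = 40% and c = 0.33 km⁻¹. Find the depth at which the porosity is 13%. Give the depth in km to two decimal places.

Invert Athy's law: Z = ln(phi₀/phi) / c
Z = ln(0.4/0.13) / 0.33 = ln(3.077) / 0.33 = 1.1239 / 0.33 = 3.406 km

3.41 km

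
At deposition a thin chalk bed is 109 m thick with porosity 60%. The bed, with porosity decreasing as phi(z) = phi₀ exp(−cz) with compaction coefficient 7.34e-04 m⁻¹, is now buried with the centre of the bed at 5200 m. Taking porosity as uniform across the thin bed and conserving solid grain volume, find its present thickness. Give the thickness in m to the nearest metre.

44 m

Working in km (1 km = 1000 m; c in km⁻¹ = c in m⁻¹ × 1000):
Porosity at 5.2 km: phi = 0.6·exp(−0.734×5.2) = 0.0132
Solid-volume conservation: h(1−phi) = h₀(1−phi₀) ⇒ h = h₀·(1−phi₀)/(1−phi)
h = 0.109 × (1 − 0.6)/(1 − 0.0132) = 0.109 × 0.4054 = 0.0442 km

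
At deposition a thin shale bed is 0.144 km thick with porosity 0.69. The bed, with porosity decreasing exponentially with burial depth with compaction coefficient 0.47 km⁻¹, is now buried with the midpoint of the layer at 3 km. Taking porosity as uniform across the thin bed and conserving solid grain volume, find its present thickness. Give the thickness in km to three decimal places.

0.054 km

Porosity at 3 km: n = 0.69·exp(−0.47×3) = 0.1685
Solid-volume conservation: h(1−n) = h₀(1−n₀) ⇒ h = h₀·(1−n₀)/(1−n)
h = 0.144 × (1 − 0.69)/(1 − 0.1685) = 0.144 × 0.3728 = 0.0537 km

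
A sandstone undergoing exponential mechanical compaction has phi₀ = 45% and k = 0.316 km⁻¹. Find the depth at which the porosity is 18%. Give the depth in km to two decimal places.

2.90 km

Invert Athy's law: Z = ln(phi₀/phi) / k
Z = ln(0.45/0.18) / 0.316 = ln(2.5) / 0.316 = 0.9163 / 0.316 = 2.900 km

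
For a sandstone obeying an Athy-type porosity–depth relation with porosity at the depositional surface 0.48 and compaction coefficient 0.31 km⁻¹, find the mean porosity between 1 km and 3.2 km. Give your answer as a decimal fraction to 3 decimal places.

0.255

⟨φ⟩ = (1/(Z₂−Z₁)) ∫ φ₀ e^(−βZ) dZ = φ₀·(e^(−β·Z₁) − e^(−β·Z₂)) / (β·(Z₂−Z₁))
e^(−0.31×1) = 0.7334; e^(−0.31×3.2) = 0.3708
⟨φ⟩ = 0.48 × (0.7334 − 0.3708) / (0.31 × 2.2) = 0.48 × 0.5317 = 0.2552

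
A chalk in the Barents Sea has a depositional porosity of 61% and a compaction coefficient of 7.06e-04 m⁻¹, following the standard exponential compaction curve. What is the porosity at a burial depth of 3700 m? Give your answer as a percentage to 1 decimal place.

4.5%

Working in km (1 km = 1000 m; β in km⁻¹ = β in m⁻¹ × 1000):
n = n₀·exp(−β·d) = 0.61 × exp(−0.706 × 3.7) = 0.61 × exp(−2.612)
  = 0.61 × 0.0734 = 0.0448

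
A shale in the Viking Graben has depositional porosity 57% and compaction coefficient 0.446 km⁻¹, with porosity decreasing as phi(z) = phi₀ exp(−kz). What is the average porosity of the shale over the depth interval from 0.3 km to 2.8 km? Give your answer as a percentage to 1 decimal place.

⟨phi⟩ = (1/(z₂−z₁)) ∫ phi₀ e^(−kz) dz = phi₀·(e^(−k·z₁) − e^(−k·z₂)) / (k·(z₂−z₁))
e^(−0.446×0.3) = 0.8748; e^(−0.446×2.8) = 0.2868
⟨phi⟩ = 0.57 × (0.8748 − 0.2868) / (0.446 × 2.5) = 0.57 × 0.5273 = 0.3005

30.1%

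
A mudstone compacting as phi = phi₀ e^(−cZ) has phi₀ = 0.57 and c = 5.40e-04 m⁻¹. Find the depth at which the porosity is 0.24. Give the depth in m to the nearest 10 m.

1600 m

Working in km (1 km = 1000 m; c in km⁻¹ = c in m⁻¹ × 1000):
Invert Athy's law: Z = ln(phi₀/phi) / c
Z = ln(0.57/0.24) / 0.54 = ln(2.375) / 0.54 = 0.8650 / 0.54 = 1.602 km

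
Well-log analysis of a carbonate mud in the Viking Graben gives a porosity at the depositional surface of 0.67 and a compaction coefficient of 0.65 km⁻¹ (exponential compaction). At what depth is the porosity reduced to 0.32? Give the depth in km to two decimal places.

1.14 km

Invert Athy's law: d = ln(phi₀/phi) / β
d = ln(0.67/0.32) / 0.65 = ln(2.094) / 0.65 = 0.7390 / 0.65 = 1.137 km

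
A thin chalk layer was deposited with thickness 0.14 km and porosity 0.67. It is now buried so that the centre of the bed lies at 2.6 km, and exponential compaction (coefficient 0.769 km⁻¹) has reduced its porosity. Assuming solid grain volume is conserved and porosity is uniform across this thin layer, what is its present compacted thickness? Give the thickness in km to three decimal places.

Porosity at 2.6 km: phi = 0.67·exp(−0.769×2.6) = 0.0907
Solid-volume conservation: h(1−phi) = h₀(1−phi₀) ⇒ h = h₀·(1−phi₀)/(1−phi)
h = 0.14 × (1 − 0.67)/(1 − 0.0907) = 0.14 × 0.3629 = 0.0508 km

0.051 km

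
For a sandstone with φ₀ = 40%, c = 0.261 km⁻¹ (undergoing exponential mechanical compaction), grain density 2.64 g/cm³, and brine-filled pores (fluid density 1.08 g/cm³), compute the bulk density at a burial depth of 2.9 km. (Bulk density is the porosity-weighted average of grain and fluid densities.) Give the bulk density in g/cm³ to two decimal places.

Porosity at depth: φ = 0.4·exp(−0.261×2.9) = 0.4×0.4691 = 0.1876
Bulk density: ρ_b = (1−φ)ρ_g + φ·ρ_f = 0.8124×2.64 + 0.1876×1.08
       = 2.145 + 0.203 = 2.347 g/cm³

2.35 g/cm³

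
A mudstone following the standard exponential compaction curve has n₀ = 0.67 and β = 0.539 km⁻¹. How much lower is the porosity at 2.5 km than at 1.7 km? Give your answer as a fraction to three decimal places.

n(1.7) = 0.67·e^(−0.539×1.7) = 0.2680
n(2.5) = 0.67·e^(−0.539×2.5) = 0.1741
Δn = 0.2680 − 0.1741 = 0.0939

0.094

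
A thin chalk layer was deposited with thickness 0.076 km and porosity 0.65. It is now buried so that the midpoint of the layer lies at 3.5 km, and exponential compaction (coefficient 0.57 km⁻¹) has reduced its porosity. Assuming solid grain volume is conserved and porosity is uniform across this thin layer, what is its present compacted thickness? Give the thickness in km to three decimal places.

Porosity at 3.5 km: φ = 0.65·exp(−0.57×3.5) = 0.0884
Solid-volume conservation: h(1−φ) = h₀(1−φ₀) ⇒ h = h₀·(1−φ₀)/(1−φ)
h = 0.076 × (1 − 0.65)/(1 − 0.0884) = 0.076 × 0.3839 = 0.0292 km

0.029 km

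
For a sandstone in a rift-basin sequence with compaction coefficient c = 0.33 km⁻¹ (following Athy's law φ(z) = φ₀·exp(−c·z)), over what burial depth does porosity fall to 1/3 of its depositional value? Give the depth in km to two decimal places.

φ/φ₀ = 1/3 ⇒ exp(−c·z) = 1/3 ⇒ z = ln(3) / c
z = 1.0986 / 0.33 = 3.329 km

3.33 km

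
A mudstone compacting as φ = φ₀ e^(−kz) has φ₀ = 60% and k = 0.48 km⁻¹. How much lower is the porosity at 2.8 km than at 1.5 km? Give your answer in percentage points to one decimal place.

φ(1.5) = 0.6·e^(−0.48×1.5) = 0.2921
φ(2.8) = 0.6·e^(−0.48×2.8) = 0.1565
Δφ = 0.2921 − 0.1565 = 0.1356

13.6 percentage points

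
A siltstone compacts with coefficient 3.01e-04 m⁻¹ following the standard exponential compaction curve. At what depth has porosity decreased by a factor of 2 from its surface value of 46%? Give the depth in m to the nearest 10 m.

2300 m

Working in km (1 km = 1000 m; β in km⁻¹ = β in m⁻¹ × 1000):
phi/phi₀ = 1/2 ⇒ exp(−β·Z) = 1/2 ⇒ Z = ln(2) / β
Z = 0.6931 / 0.301 = 2.303 km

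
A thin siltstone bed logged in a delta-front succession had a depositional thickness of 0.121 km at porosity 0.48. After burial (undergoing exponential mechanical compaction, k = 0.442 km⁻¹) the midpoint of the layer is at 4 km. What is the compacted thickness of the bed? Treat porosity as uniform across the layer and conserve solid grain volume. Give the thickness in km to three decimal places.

0.069 km

Porosity at 4 km: n = 0.48·exp(−0.442×4) = 0.0819
Solid-volume conservation: h(1−n) = h₀(1−n₀) ⇒ h = h₀·(1−n₀)/(1−n)
h = 0.121 × (1 − 0.48)/(1 − 0.0819) = 0.121 × 0.5664 = 0.0685 km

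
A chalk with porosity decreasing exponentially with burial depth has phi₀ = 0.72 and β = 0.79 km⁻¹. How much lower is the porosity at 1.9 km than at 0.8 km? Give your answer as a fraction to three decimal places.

phi(0.8) = 0.72·e^(−0.79×0.8) = 0.3827
phi(1.9) = 0.72·e^(−0.79×1.9) = 0.1605
Δphi = 0.3827 − 0.1605 = 0.2222

0.222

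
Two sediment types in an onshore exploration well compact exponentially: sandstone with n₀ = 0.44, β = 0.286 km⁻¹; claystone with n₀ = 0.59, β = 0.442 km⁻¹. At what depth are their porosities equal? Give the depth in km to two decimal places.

1.88 km

Set n₀ₐ e^(−βₐd) = n₀ᵦ e^(−βᵦd) ⇒ ln(n₀ₐ/n₀ᵦ) = (βₐ − βᵦ)·d
d = ln(0.44/0.59) / (0.286 − 0.442) = -0.2933 / -0.156 = 1.880 km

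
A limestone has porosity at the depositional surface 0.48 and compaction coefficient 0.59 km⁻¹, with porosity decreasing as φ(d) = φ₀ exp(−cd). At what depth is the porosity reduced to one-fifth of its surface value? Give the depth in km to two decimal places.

2.73 km

φ/φ₀ = 1/5 ⇒ exp(−c·d) = 1/5 ⇒ d = ln(5) / c
d = 1.6094 / 0.59 = 2.728 km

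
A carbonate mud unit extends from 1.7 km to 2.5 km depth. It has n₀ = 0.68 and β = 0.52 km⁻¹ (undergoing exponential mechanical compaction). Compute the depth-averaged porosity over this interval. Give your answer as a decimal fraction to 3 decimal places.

⟨n⟩ = (1/(z₂−z₁)) ∫ n₀ e^(−βz) dz = n₀·(e^(−β·z₁) − e^(−β·z₂)) / (β·(z₂−z₁))
e^(−0.52×1.7) = 0.4131; e^(−0.52×2.5) = 0.2725
⟨n⟩ = 0.68 × (0.4131 − 0.2725) / (0.52 × 0.8) = 0.68 × 0.3380 = 0.2298

0.230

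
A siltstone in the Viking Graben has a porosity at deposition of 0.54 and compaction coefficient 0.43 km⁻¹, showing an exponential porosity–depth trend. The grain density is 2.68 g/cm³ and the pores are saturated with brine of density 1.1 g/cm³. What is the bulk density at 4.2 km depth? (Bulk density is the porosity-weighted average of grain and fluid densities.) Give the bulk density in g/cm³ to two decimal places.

Porosity at depth: phi = 0.54·exp(−0.43×4.2) = 0.54×0.1643 = 0.0887
Bulk density: ρ_b = (1−phi)ρ_g + phi·ρ_f = 0.9113×2.68 + 0.0887×1.1
       = 2.442 + 0.098 = 2.540 g/cm³

2.54 g/cm³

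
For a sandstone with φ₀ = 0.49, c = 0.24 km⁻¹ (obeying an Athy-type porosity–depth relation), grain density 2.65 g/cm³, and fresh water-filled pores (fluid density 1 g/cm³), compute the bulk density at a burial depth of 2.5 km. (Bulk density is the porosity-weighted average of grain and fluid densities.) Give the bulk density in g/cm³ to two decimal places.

2.21 g/cm³

Porosity at depth: φ = 0.49·exp(−0.24×2.5) = 0.49×0.5488 = 0.2689
Bulk density: ρ_b = (1−φ)ρ_g + φ·ρ_f = 0.7311×2.65 + 0.2689×1
       = 1.937 + 0.269 = 2.206 g/cm³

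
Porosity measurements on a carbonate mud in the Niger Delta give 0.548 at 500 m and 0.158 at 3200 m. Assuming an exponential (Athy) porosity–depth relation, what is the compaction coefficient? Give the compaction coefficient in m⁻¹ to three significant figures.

Working in km (1 km = 1000 m; c in km⁻¹ = c in m⁻¹ × 1000):
Athy: φ(z) = φ₀ e^(−cz) ⇒ φ₁/φ₂ = e^{c(z₂−z₁)} ⇒ c = ln(φ₁/φ₂)/(z₂−z₁)
c = ln(0.548/0.158) / (3.2 − 0.5) = ln(3.468) / 2.7 = 1.2437 / 2.7 = 0.4606 km⁻¹

0.000461 m⁻¹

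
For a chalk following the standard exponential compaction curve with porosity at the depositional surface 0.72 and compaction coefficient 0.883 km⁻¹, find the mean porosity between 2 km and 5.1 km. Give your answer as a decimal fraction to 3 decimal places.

0.042

⟨φ⟩ = (1/(z₂−z₁)) ∫ φ₀ e^(−cz) dz = φ₀·(e^(−c·z₁) − e^(−c·z₂)) / (c·(z₂−z₁))
e^(−0.883×2) = 0.1710; e^(−0.883×5.1) = 0.0111
⟨φ⟩ = 0.72 × (0.1710 − 0.0111) / (0.883 × 3.1) = 0.72 × 0.0584 = 0.0421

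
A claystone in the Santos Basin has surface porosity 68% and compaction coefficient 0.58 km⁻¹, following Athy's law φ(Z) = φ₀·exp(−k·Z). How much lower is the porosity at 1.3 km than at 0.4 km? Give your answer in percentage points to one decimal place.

φ(0.4) = 0.68·e^(−0.58×0.4) = 0.5392
φ(1.3) = 0.68·e^(−0.58×1.3) = 0.3199
Δφ = 0.5392 − 0.3199 = 0.2193

21.9 percentage points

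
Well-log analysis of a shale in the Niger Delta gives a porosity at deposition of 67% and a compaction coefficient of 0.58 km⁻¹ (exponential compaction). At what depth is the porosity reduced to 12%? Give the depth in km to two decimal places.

Invert Athy's law: Z = ln(n₀/n) / k
Z = ln(0.67/0.12) / 0.58 = ln(5.583) / 0.58 = 1.7198 / 0.58 = 2.965 km

2.97 km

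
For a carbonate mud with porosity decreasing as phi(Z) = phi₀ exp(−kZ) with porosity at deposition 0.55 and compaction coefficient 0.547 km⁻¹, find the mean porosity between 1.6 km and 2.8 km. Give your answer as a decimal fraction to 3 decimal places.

⟨phi⟩ = (1/(Z₂−Z₁)) ∫ phi₀ e^(−kZ) dZ = phi₀·(e^(−k·Z₁) − e^(−k·Z₂)) / (k·(Z₂−Z₁))
e^(−0.547×1.6) = 0.4168; e^(−0.547×2.8) = 0.2162
⟨phi⟩ = 0.55 × (0.4168 − 0.2162) / (0.547 × 1.2) = 0.55 × 0.3056 = 0.1681

0.168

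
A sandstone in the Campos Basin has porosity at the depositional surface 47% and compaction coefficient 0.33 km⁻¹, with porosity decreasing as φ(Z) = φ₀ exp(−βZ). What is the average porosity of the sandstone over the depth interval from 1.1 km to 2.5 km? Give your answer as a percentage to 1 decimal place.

26.2%

⟨φ⟩ = (1/(Z₂−Z₁)) ∫ φ₀ e^(−βZ) dZ = φ₀·(e^(−β·Z₁) − e^(−β·Z₂)) / (β·(Z₂−Z₁))
e^(−0.33×1.1) = 0.6956; e^(−0.33×2.5) = 0.4382
⟨φ⟩ = 0.47 × (0.6956 − 0.4382) / (0.33 × 1.4) = 0.47 × 0.5570 = 0.2618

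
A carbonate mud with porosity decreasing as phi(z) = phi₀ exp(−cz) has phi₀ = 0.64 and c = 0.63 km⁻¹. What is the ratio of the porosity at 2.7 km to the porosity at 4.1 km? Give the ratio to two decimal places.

2.42

phi(z₁)/phi(z₂) = e^(−c·z₁)/e^(−c·z₂) = e^{c(z₂−z₁)}
= exp(0.63 × 1.4) = exp(0.882) = 2.4157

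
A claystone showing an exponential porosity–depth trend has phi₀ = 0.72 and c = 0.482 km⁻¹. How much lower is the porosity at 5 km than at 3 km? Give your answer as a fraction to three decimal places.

phi(3) = 0.72·e^(−0.482×3) = 0.1696
phi(5) = 0.72·e^(−0.482×5) = 0.0647
Δphi = 0.1696 − 0.0647 = 0.1049

0.105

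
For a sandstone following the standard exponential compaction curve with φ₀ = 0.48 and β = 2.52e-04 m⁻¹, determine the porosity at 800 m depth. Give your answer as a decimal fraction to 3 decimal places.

Working in km (1 km = 1000 m; β in km⁻¹ = β in m⁻¹ × 1000):
φ = φ₀·exp(−β·z) = 0.48 × exp(−0.252 × 0.8) = 0.48 × exp(−0.2016)
  = 0.48 × 0.8174 = 0.3924

0.392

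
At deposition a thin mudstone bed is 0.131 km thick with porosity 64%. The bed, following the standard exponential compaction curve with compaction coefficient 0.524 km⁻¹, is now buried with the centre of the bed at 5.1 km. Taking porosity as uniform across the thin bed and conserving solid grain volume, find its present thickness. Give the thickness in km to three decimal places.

0.049 km

Porosity at 5.1 km: n = 0.64·exp(−0.524×5.1) = 0.0442
Solid-volume conservation: h(1−n) = h₀(1−n₀) ⇒ h = h₀·(1−n₀)/(1−n)
h = 0.131 × (1 − 0.64)/(1 − 0.0442) = 0.131 × 0.3767 = 0.0493 km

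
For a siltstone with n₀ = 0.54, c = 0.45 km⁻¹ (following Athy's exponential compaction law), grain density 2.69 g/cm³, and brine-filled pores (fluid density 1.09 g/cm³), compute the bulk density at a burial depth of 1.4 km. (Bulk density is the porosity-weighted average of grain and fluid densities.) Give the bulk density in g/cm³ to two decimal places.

Porosity at depth: n = 0.54·exp(−0.45×1.4) = 0.54×0.5326 = 0.2876
Bulk density: ρ_b = (1−n)ρ_g + n·ρ_f = 0.7124×2.69 + 0.2876×1.09
       = 1.916 + 0.313 = 2.230 g/cm³

2.23 g/cm³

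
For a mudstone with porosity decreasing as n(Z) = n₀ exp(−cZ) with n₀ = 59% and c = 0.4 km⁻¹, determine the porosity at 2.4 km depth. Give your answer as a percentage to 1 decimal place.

n = n₀·exp(−c·Z) = 0.59 × exp(−0.4 × 2.4) = 0.59 × exp(−0.96)
  = 0.59 × 0.3829 = 0.2259

22.6%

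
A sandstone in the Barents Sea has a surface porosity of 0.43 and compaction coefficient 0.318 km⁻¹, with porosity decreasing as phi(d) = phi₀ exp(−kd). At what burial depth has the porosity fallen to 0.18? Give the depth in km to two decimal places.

Invert Athy's law: d = ln(phi₀/phi) / k
d = ln(0.43/0.18) / 0.318 = ln(2.389) / 0.318 = 0.8708 / 0.318 = 2.738 km

2.74 km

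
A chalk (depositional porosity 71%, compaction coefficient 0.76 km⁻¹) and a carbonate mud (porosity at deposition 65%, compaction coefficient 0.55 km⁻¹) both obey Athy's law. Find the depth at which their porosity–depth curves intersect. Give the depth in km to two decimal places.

0.42 km

Set φ₀ₐ e^(−cₐz) = φ₀ᵦ e^(−cᵦz) ⇒ ln(φ₀ₐ/φ₀ᵦ) = (cₐ − cᵦ)·z
z = ln(0.71/0.65) / (0.76 − 0.55) = 0.0883 / 0.21 = 0.420 km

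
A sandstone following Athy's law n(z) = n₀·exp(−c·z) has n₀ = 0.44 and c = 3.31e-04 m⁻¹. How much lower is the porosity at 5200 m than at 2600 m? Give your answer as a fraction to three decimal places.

0.107

Working in km (1 km = 1000 m; c in km⁻¹ = c in m⁻¹ × 1000):
n(2.6) = 0.44·e^(−0.331×2.6) = 0.1861
n(5.2) = 0.44·e^(−0.331×5.2) = 0.0787
Δn = 0.1861 − 0.0787 = 0.1074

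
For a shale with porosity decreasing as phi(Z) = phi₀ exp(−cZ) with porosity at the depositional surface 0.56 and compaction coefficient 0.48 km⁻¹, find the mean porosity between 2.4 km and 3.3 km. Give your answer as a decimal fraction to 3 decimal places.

0.144

⟨phi⟩ = (1/(Z₂−Z₁)) ∫ phi₀ e^(−cZ) dZ = phi₀·(e^(−c·Z₁) − e^(−c·Z₂)) / (c·(Z₂−Z₁))
e^(−0.48×2.4) = 0.3160; e^(−0.48×3.3) = 0.2052
⟨phi⟩ = 0.56 × (0.3160 − 0.2052) / (0.48 × 0.9) = 0.56 × 0.2566 = 0.1437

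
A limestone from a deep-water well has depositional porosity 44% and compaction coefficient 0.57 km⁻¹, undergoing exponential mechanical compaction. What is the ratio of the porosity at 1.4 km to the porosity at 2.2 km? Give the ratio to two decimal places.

phi(z₁)/phi(z₂) = e^(−c·z₁)/e^(−c·z₂) = e^{c(z₂−z₁)}
= exp(0.57 × 0.8) = exp(0.456) = 1.5778

1.58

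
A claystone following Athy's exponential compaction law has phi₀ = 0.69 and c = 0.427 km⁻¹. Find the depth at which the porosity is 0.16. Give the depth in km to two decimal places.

Invert Athy's law: d = ln(phi₀/phi) / c
d = ln(0.69/0.16) / 0.427 = ln(4.312) / 0.427 = 1.4615 / 0.427 = 3.423 km

3.42 km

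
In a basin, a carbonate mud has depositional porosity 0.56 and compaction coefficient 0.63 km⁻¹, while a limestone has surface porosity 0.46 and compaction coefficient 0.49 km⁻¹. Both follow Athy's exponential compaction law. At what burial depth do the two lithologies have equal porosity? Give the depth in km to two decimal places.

Set φ₀ₐ e^(−βₐz) = φ₀ᵦ e^(−βᵦz) ⇒ ln(φ₀ₐ/φ₀ᵦ) = (βₐ − βᵦ)·z
z = ln(0.56/0.46) / (0.63 − 0.49) = 0.1967 / 0.14 = 1.405 km

1.41 km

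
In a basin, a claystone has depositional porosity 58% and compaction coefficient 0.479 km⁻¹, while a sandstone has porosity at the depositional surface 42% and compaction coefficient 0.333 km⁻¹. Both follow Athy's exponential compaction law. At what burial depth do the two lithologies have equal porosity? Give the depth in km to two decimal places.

Set phi₀ₐ e^(−βₐZ) = phi₀ᵦ e^(−βᵦZ) ⇒ ln(phi₀ₐ/phi₀ᵦ) = (βₐ − βᵦ)·Z
Z = ln(0.58/0.42) / (0.479 − 0.333) = 0.3228 / 0.146 = 2.211 km

2.21 km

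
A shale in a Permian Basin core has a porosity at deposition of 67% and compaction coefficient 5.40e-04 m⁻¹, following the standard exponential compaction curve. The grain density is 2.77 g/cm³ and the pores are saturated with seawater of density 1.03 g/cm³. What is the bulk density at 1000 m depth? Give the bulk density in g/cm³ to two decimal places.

Working in km (1 km = 1000 m; c in km⁻¹ = c in m⁻¹ × 1000):
Porosity at depth: n = 0.67·exp(−0.54×1) = 0.67×0.5827 = 0.3904
Bulk density: ρ_b = (1−n)ρ_g + n·ρ_f = 0.6096×2.77 + 0.3904×1.03
       = 1.688 + 0.402 = 2.091 g/cm³

2.09 g/cm³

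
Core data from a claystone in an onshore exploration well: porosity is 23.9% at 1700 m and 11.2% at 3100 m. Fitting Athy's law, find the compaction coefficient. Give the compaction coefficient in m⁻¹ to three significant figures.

0.000541 m⁻¹

Working in km (1 km = 1000 m; k in km⁻¹ = k in m⁻¹ × 1000):
Athy: phi(z) = phi₀ e^(−kz) ⇒ phi₁/phi₂ = e^{k(z₂−z₁)} ⇒ k = ln(phi₁/phi₂)/(z₂−z₁)
k = ln(0.239/0.112) / (3.1 − 1.7) = ln(2.134) / 1.4 = 0.7580 / 1.4 = 0.5414 km⁻¹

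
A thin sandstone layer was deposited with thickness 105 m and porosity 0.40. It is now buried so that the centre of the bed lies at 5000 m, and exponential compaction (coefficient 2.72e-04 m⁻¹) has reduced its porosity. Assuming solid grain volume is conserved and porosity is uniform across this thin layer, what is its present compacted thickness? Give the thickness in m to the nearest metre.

70 m

Working in km (1 km = 1000 m; β in km⁻¹ = β in m⁻¹ × 1000):
Porosity at 5 km: φ = 0.4·exp(−0.272×5) = 0.1027
Solid-volume conservation: h(1−φ) = h₀(1−φ₀) ⇒ h = h₀·(1−φ₀)/(1−φ)
h = 0.105 × (1 − 0.4)/(1 − 0.1027) = 0.105 × 0.6686 = 0.0702 km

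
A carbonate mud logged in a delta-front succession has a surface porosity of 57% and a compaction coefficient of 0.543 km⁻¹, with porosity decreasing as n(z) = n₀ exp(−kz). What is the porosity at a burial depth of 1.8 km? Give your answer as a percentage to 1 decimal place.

21.4%

n = n₀·exp(−k·z) = 0.57 × exp(−0.543 × 1.8) = 0.57 × exp(−0.9774)
  = 0.57 × 0.3763 = 0.2145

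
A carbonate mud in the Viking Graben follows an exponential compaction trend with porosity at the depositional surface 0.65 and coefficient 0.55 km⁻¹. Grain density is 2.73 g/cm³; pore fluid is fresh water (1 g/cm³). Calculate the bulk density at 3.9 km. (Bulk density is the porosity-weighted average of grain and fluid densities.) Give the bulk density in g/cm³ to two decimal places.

2.60 g/cm³

Porosity at depth: phi = 0.65·exp(−0.55×3.9) = 0.65×0.1171 = 0.0761
Bulk density: ρ_b = (1−phi)ρ_g + phi·ρ_f = 0.9239×2.73 + 0.0761×1
       = 2.522 + 0.076 = 2.598 g/cm³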